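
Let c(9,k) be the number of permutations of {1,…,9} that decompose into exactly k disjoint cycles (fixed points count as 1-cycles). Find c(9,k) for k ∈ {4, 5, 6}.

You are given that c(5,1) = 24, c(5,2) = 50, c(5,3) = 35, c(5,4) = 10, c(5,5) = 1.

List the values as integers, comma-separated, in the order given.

67284, 22449, 4536

i=6: T(6,1)=0+5·24=120 | T(6,2)=24+5·50=274 | T(6,3)=50+5·35=225 | T(6,4)=35+5·10=85 | T(6,5)=10+5·1=15 | T(6,6)=1+5·0=1
i=7: T(7,2)=120+6·274=1764 | T(7,3)=274+6·225=1624 | T(7,4)=225+6·85=735 | T(7,5)=85+6·15=175 | T(7,6)=15+6·1=21
i=8: T(8,3)=1764+7·1624=13132 | T(8,4)=1624+7·735=6769 | T(8,5)=735+7·175=1960 | T(8,6)=175+7·21=322
i=9: T(9,4)=13132+8·6769=67284 | T(9,5)=6769+8·1960=22449 | T(9,6)=1960+8·322=4536
Read c(9,4) = 67284, c(9,5) = 22449, c(9,6) = 4536.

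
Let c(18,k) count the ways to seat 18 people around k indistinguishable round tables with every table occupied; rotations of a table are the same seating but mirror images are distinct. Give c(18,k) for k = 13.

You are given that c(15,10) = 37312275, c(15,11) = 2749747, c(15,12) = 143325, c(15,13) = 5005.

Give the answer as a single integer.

r16: T_16,11=15×2749747+37312275=78558480; T_16,12=15×143325+2749747=4899622; T_16,13=15×5005+143325=218400
r17: T_17,12=16×4899622+78558480=156952432; T_17,13=16×218400+4899622=8394022
r18: T_18,13=17×8394022+156952432=299650806
Read c(18,13) = 299650806.

299650806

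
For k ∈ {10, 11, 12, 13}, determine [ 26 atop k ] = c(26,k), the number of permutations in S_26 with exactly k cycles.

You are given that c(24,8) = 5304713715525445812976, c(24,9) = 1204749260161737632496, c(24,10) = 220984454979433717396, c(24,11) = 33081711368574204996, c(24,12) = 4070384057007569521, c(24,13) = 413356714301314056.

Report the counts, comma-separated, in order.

@25  (25,9):1204749260161737632496·24+5304713715525445812976→34218695959407148992880, (25,10):220984454979433717396·24+1204749260161737632496→6508376179668146850000, (25,11):33081711368574204996·24+220984454979433717396→1014945527825214637300, (25,12):4070384057007569521·24+33081711368574204996→130770928736755873500, (25,13):413356714301314056·24+4070384057007569521→13990945200239106865
@26  (26,10):6508376179668146850000·25+34218695959407148992880→196928100451110820242880, (26,11):1014945527825214637300·25+6508376179668146850000→31882014375298512782500, (26,12):130770928736755873500·25+1014945527825214637300→4284218746244111474800, (26,13):13990945200239106865·25+130770928736755873500→480544558742733545125
Read c(26,10) = 196928100451110820242880, c(26,11) = 31882014375298512782500, c(26,12) = 4284218746244111474800, c(26,13) = 480544558742733545125.

196928100451110820242880, 31882014375298512782500, 4284218746244111474800, 480544558742733545125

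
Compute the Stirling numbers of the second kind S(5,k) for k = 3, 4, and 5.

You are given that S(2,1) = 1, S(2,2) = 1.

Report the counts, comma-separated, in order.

25, 10, 1

@3  (3,1):1·1+0→1, (3,2):1·2+1→3, (3,3):0·3+1→1
@4  (4,2):3·2+1→7, (4,3):1·3+3→6, (4,4):0·4+1→1
@5  (5,3):6·3+7→25, (5,4):1·4+6→10, (5,5):0·5+1→1
Read S(5,3) = 25, S(5,4) = 10, S(5,5) = 1.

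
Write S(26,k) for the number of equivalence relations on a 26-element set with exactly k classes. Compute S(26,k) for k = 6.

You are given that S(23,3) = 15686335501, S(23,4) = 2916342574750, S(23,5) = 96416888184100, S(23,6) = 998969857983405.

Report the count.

224595186974125331

r24: T_24,4=4×2916342574750+15686335501=11681056634501; T_24,5=5×96416888184100+2916342574750=485000783495250; T_24,6=6×998969857983405+96416888184100=6090236036084530
r25: T_25,5=5×485000783495250+11681056634501=2436684974110751; T_25,6=6×6090236036084530+485000783495250=37026417000002430
r26: T_26,6=6×37026417000002430+2436684974110751=224595186974125331
Read S(26,6) = 224595186974125331.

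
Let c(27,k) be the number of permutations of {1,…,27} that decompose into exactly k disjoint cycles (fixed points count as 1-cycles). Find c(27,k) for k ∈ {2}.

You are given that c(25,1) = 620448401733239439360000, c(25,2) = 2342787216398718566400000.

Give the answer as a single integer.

@26  (26,1):620448401733239439360000·25+0→15511210043330985984000000, (26,2):2342787216398718566400000·25+620448401733239439360000→59190128811701203599360000
@27  (27,2):59190128811701203599360000·26+15511210043330985984000000→1554454559147562279567360000
Read c(27,2) = 1554454559147562279567360000.

1554454559147562279567360000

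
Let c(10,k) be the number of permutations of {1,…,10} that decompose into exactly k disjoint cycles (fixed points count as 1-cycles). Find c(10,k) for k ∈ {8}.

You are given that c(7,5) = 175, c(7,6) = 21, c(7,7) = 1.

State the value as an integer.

r8: T_8,6=7×21+175=322; T_8,7=7×1+21=28; T_8,8=7×0+1=1
r9: T_9,7=8×28+322=546; T_9,8=8×1+28=36
r10: T_10,8=9×36+546=870
Read c(10,8) = 870.

870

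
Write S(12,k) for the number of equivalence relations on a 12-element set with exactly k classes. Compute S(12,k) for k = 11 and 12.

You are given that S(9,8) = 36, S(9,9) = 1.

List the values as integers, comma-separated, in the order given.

[10] T[10,9]:9*1+36=45 · T[10,10]:10*0+1=1
[11] T[11,10]:10*1+45=55 · T[11,11]:11*0+1=1
[12] T[12,11]:11*1+55=66 · T[12,12]:12*0+1=1
Read S(12,11) = 66, S(12,12) = 1.

66, 1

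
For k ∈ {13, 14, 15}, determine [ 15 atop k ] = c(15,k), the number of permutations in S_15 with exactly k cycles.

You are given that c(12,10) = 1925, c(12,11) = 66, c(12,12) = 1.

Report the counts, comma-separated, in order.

5005, 105, 1

r13: T_13,11=12×66+1925=2717; T_13,12=12×1+66=78; T_13,13=12×0+1=1
r14: T_14,12=13×78+2717=3731; T_14,13=13×1+78=91; T_14,14=13×0+1=1
r15: T_15,13=14×91+3731=5005; T_15,14=14×1+91=105; T_15,15=14×0+1=1
Read c(15,13) = 5005, c(15,14) = 105, c(15,15) = 1.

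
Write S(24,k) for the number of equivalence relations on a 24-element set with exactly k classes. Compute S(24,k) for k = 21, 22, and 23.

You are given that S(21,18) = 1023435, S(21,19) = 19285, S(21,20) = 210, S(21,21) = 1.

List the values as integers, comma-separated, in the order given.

@22  (22,19):19285·19+1023435→1389850, (22,20):210·20+19285→23485, (22,21):1·21+210→231, (22,22):0·22+1→1
@23  (23,20):23485·20+1389850→1859550, (23,21):231·21+23485→28336, (23,22):1·22+231→253, (23,23):0·23+1→1
@24  (24,21):28336·21+1859550→2454606, (24,22):253·22+28336→33902, (24,23):1·23+253→276
Read S(24,21) = 2454606, S(24,22) = 33902, S(24,23) = 276.

2454606, 33902, 276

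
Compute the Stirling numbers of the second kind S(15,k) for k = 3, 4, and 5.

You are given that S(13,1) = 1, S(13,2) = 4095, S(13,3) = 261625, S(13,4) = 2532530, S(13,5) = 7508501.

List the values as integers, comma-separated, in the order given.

r14: T_14,2=2×4095+1=8191; T_14,3=3×261625+4095=788970; T_14,4=4×2532530+261625=10391745; T_14,5=5×7508501+2532530=40075035
r15: T_15,3=3×788970+8191=2375101; T_15,4=4×10391745+788970=42355950; T_15,5=5×40075035+10391745=210766920
Read S(15,3) = 2375101, S(15,4) = 42355950, S(15,5) = 210766920.

2375101, 42355950, 210766920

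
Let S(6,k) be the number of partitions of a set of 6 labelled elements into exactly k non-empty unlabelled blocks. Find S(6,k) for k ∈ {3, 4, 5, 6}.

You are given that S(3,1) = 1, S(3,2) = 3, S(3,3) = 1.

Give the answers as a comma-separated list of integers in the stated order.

i=4: T(4,1)=0+1·1=1 | T(4,2)=1+2·3=7 | T(4,3)=3+3·1=6 | T(4,4)=1+4·0=1
i=5: T(5,2)=1+2·7=15 | T(5,3)=7+3·6=25 | T(5,4)=6+4·1=10 | T(5,5)=1+5·0=1
i=6: T(6,3)=15+3·25=90 | T(6,4)=25+4·10=65 | T(6,5)=10+5·1=15 | T(6,6)=1+6·0=1
Read S(6,3) = 90, S(6,4) = 65, S(6,5) = 15, S(6,6) = 1.

90, 65, 15, 1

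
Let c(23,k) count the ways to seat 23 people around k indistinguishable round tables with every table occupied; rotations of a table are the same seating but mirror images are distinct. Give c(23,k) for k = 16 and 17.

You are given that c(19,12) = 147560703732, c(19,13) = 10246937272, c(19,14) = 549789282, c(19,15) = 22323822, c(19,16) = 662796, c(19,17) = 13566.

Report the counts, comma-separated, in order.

3256091103430, 136717357942

[20] T[20,13]:19*10246937272+147560703732=342252511900 · T[20,14]:19*549789282+10246937272=20692933630 · T[20,15]:19*22323822+549789282=973941900 · T[20,16]:19*662796+22323822=34916946 · T[20,17]:19*13566+662796=920550
[21] T[21,14]:20*20692933630+342252511900=756111184500 · T[21,15]:20*973941900+20692933630=40171771630 · T[21,16]:20*34916946+973941900=1672280820 · T[21,17]:20*920550+34916946=53327946
[22] T[22,15]:21*40171771630+756111184500=1599718388730 · T[22,16]:21*1672280820+40171771630=75289668850 · T[22,17]:21*53327946+1672280820=2792167686
[23] T[23,16]:22*75289668850+1599718388730=3256091103430 · T[23,17]:22*2792167686+75289668850=136717357942
Read c(23,16) = 3256091103430, c(23,17) = 136717357942.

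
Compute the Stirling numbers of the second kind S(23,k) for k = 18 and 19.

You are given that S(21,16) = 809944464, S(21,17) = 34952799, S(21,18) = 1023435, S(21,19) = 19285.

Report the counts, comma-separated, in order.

2364885369, 79781779

i=22: T(22,17)=809944464+17·34952799=1404142047 | T(22,18)=34952799+18·1023435=53374629 | T(22,19)=1023435+19·19285=1389850
i=23: T(23,18)=1404142047+18·53374629=2364885369 | T(23,19)=53374629+19·1389850=79781779
Read S(23,18) = 2364885369, S(23,19) = 79781779.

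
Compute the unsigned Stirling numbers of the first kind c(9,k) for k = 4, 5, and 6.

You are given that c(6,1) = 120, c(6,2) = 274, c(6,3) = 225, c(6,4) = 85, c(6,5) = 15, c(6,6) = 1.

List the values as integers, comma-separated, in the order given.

67284, 22449, 4536

i=7: T(7,2)=120+6·274=1764 | T(7,3)=274+6·225=1624 | T(7,4)=225+6·85=735 | T(7,5)=85+6·15=175 | T(7,6)=15+6·1=21
i=8: T(8,3)=1764+7·1624=13132 | T(8,4)=1624+7·735=6769 | T(8,5)=735+7·175=1960 | T(8,6)=175+7·21=322
i=9: T(9,4)=13132+8·6769=67284 | T(9,5)=6769+8·1960=22449 | T(9,6)=1960+8·322=4536
Read c(9,4) = 67284, c(9,5) = 22449, c(9,6) = 4536.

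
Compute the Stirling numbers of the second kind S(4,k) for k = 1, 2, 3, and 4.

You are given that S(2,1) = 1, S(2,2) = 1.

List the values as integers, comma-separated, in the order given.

1, 7, 6, 1

r3: T_3,1=1×1+0=1; T_3,2=2×1+1=3; T_3,3=3×0+1=1
r4: T_4,1=1×1+0=1; T_4,2=2×3+1=7; T_4,3=3×1+3=6; T_4,4=4×0+1=1
Read S(4,1) = 1, S(4,2) = 7, S(4,3) = 6, S(4,4) = 1.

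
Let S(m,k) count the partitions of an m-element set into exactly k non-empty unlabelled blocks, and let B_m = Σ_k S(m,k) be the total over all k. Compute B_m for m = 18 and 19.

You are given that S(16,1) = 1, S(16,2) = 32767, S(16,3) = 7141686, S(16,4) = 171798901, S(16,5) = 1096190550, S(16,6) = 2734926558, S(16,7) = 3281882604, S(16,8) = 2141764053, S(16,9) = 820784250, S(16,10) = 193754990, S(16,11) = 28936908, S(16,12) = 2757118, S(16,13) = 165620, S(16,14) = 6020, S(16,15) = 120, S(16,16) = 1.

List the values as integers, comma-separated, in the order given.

@17  (17,1):1·1+0→1, (17,2):32767·2+1→65535, (17,3):7141686·3+32767→21457825, (17,4):171798901·4+7141686→694337290, (17,5):1096190550·5+171798901→5652751651, (17,6):2734926558·6+1096190550→17505749898, (17,7):3281882604·7+2734926558→25708104786, (17,8):2141764053·8+3281882604→20415995028, (17,9):820784250·9+2141764053→9528822303, (17,10):193754990·10+820784250→2758334150, (17,11):28936908·11+193754990→512060978, (17,12):2757118·12+28936908→62022324, (17,13):165620·13+2757118→4910178, (17,14):6020·14+165620→249900, (17,15):120·15+6020→7820, (17,16):1·16+120→136, (17,17):0·17+1→1
@18  (18,1):1·1+0→1, (18,2):65535·2+1→131071, (18,3):21457825·3+65535→64439010, (18,4):694337290·4+21457825→2798806985, (18,5):5652751651·5+694337290→28958095545, (18,6):17505749898·6+5652751651→110687251039, (18,7):25708104786·7+17505749898→197462483400, (18,8):20415995028·8+25708104786→189036065010, (18,9):9528822303·9+20415995028→106175395755, (18,10):2758334150·10+9528822303→37112163803, (18,11):512060978·11+2758334150→8391004908, (18,12):62022324·12+512060978→1256328866, (18,13):4910178·13+62022324→125854638, (18,14):249900·14+4910178→8408778, (18,15):7820·15+249900→367200, (18,16):136·16+7820→9996, (18,17):1·17+136→153, (18,18):0·18+1→1
@19  (19,1):1·1+0→1, (19,2):131071·2+1→262143, (19,3):64439010·3+131071→193448101, (19,4):2798806985·4+64439010→11259666950, (19,5):28958095545·5+2798806985→147589284710, (19,6):110687251039·6+28958095545→693081601779, (19,7):197462483400·7+110687251039→1492924634839, (19,8):189036065010·8+197462483400→1709751003480, (19,9):106175395755·9+189036065010→1144614626805, (19,10):37112163803·10+106175395755→477297033785, (19,11):8391004908·11+37112163803→129413217791, (19,12):1256328866·12+8391004908→23466951300, (19,13):125854638·13+1256328866→2892439160, (19,14):8408778·14+125854638→243577530, (19,15):367200·15+8408778→13916778, (19,16):9996·16+367200→527136, (19,17):153·17+9996→12597, (19,18):1·18+153→171, (19,19):0·19+1→1
B_18 = ΣS(18,k) = 1+131071+64439010+2798806985+28958095545+110687251039+197462483400+189036065010+106175395755+37112163803+8391004908+1256328866+125854638+8408778+367200+9996+153+1 = 682076806159
B_19 = ΣS(19,k) = 1+262143+193448101+11259666950+147589284710+693081601779+1492924634839+1709751003480+1144614626805+477297033785+129413217791+23466951300+2892439160+243577530+13916778+527136+12597+171+1 = 5832742205057

682076806159, 5832742205057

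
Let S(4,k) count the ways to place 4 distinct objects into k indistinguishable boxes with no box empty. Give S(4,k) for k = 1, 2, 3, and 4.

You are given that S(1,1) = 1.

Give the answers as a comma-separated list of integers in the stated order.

1, 7, 6, 1

i=2: T(2,1)=0+1·1=1 | T(2,2)=1+2·0=1
i=3: T(3,1)=0+1·1=1 | T(3,2)=1+2·1=3 | T(3,3)=1+3·0=1
i=4: T(4,1)=0+1·1=1 | T(4,2)=1+2·3=7 | T(4,3)=3+3·1=6 | T(4,4)=1+4·0=1
Read S(4,1) = 1, S(4,2) = 7, S(4,3) = 6, S(4,4) = 1.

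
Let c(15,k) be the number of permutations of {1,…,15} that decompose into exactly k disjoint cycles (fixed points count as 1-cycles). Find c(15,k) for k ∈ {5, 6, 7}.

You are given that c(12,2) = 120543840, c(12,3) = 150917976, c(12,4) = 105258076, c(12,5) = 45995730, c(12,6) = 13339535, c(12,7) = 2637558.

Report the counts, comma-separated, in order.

159721605680, 56663366760, 14409322928

[13] T[13,3]:12*150917976+120543840=1931559552 · T[13,4]:12*105258076+150917976=1414014888 · T[13,5]:12*45995730+105258076=657206836 · T[13,6]:12*13339535+45995730=206070150 · T[13,7]:12*2637558+13339535=44990231
[14] T[14,4]:13*1414014888+1931559552=20313753096 · T[14,5]:13*657206836+1414014888=9957703756 · T[14,6]:13*206070150+657206836=3336118786 · T[14,7]:13*44990231+206070150=790943153
[15] T[15,5]:14*9957703756+20313753096=159721605680 · T[15,6]:14*3336118786+9957703756=56663366760 · T[15,7]:14*790943153+3336118786=14409322928
Read c(15,5) = 159721605680, c(15,6) = 56663366760, c(15,7) = 14409322928.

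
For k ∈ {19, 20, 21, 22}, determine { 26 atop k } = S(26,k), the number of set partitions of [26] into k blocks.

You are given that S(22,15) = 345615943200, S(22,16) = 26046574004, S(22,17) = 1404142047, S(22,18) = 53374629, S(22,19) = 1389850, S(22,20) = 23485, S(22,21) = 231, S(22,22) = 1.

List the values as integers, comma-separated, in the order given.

@23  (23,16):26046574004·16+345615943200→762361127264, (23,17):1404142047·17+26046574004→49916988803, (23,18):53374629·18+1404142047→2364885369, (23,19):1389850·19+53374629→79781779, (23,20):23485·20+1389850→1859550, (23,21):231·21+23485→28336, (23,22):1·22+231→253
@24  (24,17):49916988803·17+762361127264→1610949936915, (24,18):2364885369·18+49916988803→92484925445, (24,19):79781779·19+2364885369→3880739170, (24,20):1859550·20+79781779→116972779, (24,21):28336·21+1859550→2454606, (24,22):253·22+28336→33902
@25  (25,18):92484925445·18+1610949936915→3275678594925, (25,19):3880739170·19+92484925445→166218969675, (25,20):116972779·20+3880739170→6220194750, (25,21):2454606·21+116972779→168519505, (25,22):33902·22+2454606→3200450
@26  (26,19):166218969675·19+3275678594925→6433839018750, (26,20):6220194750·20+166218969675→290622864675, (26,21):168519505·21+6220194750→9759104355, (26,22):3200450·22+168519505→238929405
Read S(26,19) = 6433839018750, S(26,20) = 290622864675, S(26,21) = 9759104355, S(26,22) = 238929405.

6433839018750, 290622864675, 9759104355, 238929405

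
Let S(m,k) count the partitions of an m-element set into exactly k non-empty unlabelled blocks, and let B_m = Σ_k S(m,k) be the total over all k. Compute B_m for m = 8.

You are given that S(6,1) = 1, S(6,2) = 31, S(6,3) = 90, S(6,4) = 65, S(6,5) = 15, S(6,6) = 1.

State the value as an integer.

r7: T_7,1=1×1+0=1; T_7,2=2×31+1=63; T_7,3=3×90+31=301; T_7,4=4×65+90=350; T_7,5=5×15+65=140; T_7,6=6×1+15=21; T_7,7=7×0+1=1
r8: T_8,1=1×1+0=1; T_8,2=2×63+1=127; T_8,3=3×301+63=966; T_8,4=4×350+301=1701; T_8,5=5×140+350=1050; T_8,6=6×21+140=266; T_8,7=7×1+21=28; T_8,8=8×0+1=1
B_8 = ΣS(8,k) = 1+127+966+1701+1050+266+28+1 = 4140

4140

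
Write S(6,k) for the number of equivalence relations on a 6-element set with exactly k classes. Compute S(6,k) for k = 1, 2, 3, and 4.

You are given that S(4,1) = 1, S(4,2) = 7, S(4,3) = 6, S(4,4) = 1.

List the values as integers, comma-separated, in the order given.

1, 31, 90, 65

r5: T_5,1=1×1+0=1; T_5,2=2×7+1=15; T_5,3=3×6+7=25; T_5,4=4×1+6=10
r6: T_6,1=1×1+0=1; T_6,2=2×15+1=31; T_6,3=3×25+15=90; T_6,4=4×10+25=65
Read S(6,1) = 1, S(6,2) = 31, S(6,3) = 90, S(6,4) = 65.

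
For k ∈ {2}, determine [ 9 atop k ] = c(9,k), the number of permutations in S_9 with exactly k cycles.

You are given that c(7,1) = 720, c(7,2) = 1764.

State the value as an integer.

109584

[8] T[8,1]:7*720+0=5040 · T[8,2]:7*1764+720=13068
[9] T[9,2]:8*13068+5040=109584
Read c(9,2) = 109584.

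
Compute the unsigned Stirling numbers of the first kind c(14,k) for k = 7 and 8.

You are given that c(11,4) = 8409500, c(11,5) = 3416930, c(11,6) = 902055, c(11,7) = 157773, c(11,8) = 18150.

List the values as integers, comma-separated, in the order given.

[12] T[12,5]:11*3416930+8409500=45995730 · T[12,6]:11*902055+3416930=13339535 · T[12,7]:11*157773+902055=2637558 · T[12,8]:11*18150+157773=357423
[13] T[13,6]:12*13339535+45995730=206070150 · T[13,7]:12*2637558+13339535=44990231 · T[13,8]:12*357423+2637558=6926634
[14] T[14,7]:13*44990231+206070150=790943153 · T[14,8]:13*6926634+44990231=135036473
Read c(14,7) = 790943153, c(14,8) = 135036473.

790943153, 135036473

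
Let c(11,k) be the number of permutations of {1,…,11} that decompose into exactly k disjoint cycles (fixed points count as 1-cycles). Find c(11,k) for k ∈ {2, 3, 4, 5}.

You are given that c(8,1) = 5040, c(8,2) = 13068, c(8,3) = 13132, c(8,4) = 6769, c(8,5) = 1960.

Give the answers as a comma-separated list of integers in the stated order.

10628640, 12753576, 8409500, 3416930

i=9: T(9,1)=0+8·5040=40320 | T(9,2)=5040+8·13068=109584 | T(9,3)=13068+8·13132=118124 | T(9,4)=13132+8·6769=67284 | T(9,5)=6769+8·1960=22449
i=10: T(10,1)=0+9·40320=362880 | T(10,2)=40320+9·109584=1026576 | T(10,3)=109584+9·118124=1172700 | T(10,4)=118124+9·67284=723680 | T(10,5)=67284+9·22449=269325
i=11: T(11,2)=362880+10·1026576=10628640 | T(11,3)=1026576+10·1172700=12753576 | T(11,4)=1172700+10·723680=8409500 | T(11,5)=723680+10·269325=3416930
Read c(11,2) = 10628640, c(11,3) = 12753576, c(11,4) = 8409500, c(11,5) = 3416930.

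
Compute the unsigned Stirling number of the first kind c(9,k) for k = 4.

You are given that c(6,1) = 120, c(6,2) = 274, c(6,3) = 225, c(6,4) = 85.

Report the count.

67284

@7  (7,2):274·6+120→1764, (7,3):225·6+274→1624, (7,4):85·6+225→735
@8  (8,3):1624·7+1764→13132, (8,4):735·7+1624→6769
@9  (9,4):6769·8+13132→67284
Read c(9,4) = 67284.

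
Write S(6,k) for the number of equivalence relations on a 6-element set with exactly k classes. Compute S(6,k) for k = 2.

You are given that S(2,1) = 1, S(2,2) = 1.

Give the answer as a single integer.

r3: T_3,1=1×1+0=1; T_3,2=2×1+1=3
r4: T_4,1=1×1+0=1; T_4,2=2×3+1=7
r5: T_5,1=1×1+0=1; T_5,2=2×7+1=15
r6: T_6,2=2×15+1=31
Read S(6,2) = 31.

31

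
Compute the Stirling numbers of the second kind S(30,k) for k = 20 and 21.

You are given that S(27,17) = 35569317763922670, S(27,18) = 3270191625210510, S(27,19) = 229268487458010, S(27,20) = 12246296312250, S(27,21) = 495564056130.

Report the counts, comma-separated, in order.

581535955088511150, 37058299246258290

@28  (28,18):3270191625210510·18+35569317763922670→94432767017711850, (28,19):229268487458010·19+3270191625210510→7626292886912700, (28,20):12246296312250·20+229268487458010→474194413703010, (28,21):495564056130·21+12246296312250→22653141490980
@29  (29,19):7626292886912700·19+94432767017711850→239332331869053150, (29,20):474194413703010·20+7626292886912700→17110181160972900, (29,21):22653141490980·21+474194413703010→949910385013590
@30  (30,20):17110181160972900·20+239332331869053150→581535955088511150, (30,21):949910385013590·21+17110181160972900→37058299246258290
Read S(30,20) = 581535955088511150, S(30,21) = 37058299246258290.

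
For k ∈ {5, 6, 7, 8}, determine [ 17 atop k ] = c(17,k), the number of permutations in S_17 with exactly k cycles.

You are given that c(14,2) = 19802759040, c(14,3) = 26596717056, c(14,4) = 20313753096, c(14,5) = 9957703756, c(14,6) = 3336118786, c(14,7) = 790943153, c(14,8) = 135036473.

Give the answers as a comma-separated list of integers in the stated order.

@15  (15,3):26596717056·14+19802759040→392156797824, (15,4):20313753096·14+26596717056→310989260400, (15,5):9957703756·14+20313753096→159721605680, (15,6):3336118786·14+9957703756→56663366760, (15,7):790943153·14+3336118786→14409322928, (15,8):135036473·14+790943153→2681453775
@16  (16,4):310989260400·15+392156797824→5056995703824, (16,5):159721605680·15+310989260400→2706813345600, (16,6):56663366760·15+159721605680→1009672107080, (16,7):14409322928·15+56663366760→272803210680, (16,8):2681453775·15+14409322928→54631129553
@17  (17,5):2706813345600·16+5056995703824→48366009233424, (17,6):1009672107080·16+2706813345600→18861567058880, (17,7):272803210680·16+1009672107080→5374523477960, (17,8):54631129553·16+272803210680→1146901283528
Read c(17,5) = 48366009233424, c(17,6) = 18861567058880, c(17,7) = 5374523477960, c(17,8) = 1146901283528.

48366009233424, 18861567058880, 5374523477960, 1146901283528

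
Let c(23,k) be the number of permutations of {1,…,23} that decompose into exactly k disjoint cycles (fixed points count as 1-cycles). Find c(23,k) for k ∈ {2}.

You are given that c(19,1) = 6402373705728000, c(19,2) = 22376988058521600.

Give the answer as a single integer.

4148476779335454720000

@20  (20,1):6402373705728000·19+0→121645100408832000, (20,2):22376988058521600·19+6402373705728000→431565146817638400
@21  (21,1):121645100408832000·20+0→2432902008176640000, (21,2):431565146817638400·20+121645100408832000→8752948036761600000
@22  (22,1):2432902008176640000·21+0→51090942171709440000, (22,2):8752948036761600000·21+2432902008176640000→186244810780170240000
@23  (23,2):186244810780170240000·22+51090942171709440000→4148476779335454720000
Read c(23,2) = 4148476779335454720000.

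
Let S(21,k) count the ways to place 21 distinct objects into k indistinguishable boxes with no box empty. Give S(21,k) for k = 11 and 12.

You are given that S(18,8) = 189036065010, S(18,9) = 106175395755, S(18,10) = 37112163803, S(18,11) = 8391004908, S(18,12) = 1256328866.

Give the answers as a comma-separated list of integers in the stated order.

26826851689001, 6833042030178

r19: T_19,9=9×106175395755+189036065010=1144614626805; T_19,10=10×37112163803+106175395755=477297033785; T_19,11=11×8391004908+37112163803=129413217791; T_19,12=12×1256328866+8391004908=23466951300
r20: T_20,10=10×477297033785+1144614626805=5917584964655; T_20,11=11×129413217791+477297033785=1900842429486; T_20,12=12×23466951300+129413217791=411016633391
r21: T_21,11=11×1900842429486+5917584964655=26826851689001; T_21,12=12×411016633391+1900842429486=6833042030178
Read S(21,11) = 26826851689001, S(21,12) = 6833042030178.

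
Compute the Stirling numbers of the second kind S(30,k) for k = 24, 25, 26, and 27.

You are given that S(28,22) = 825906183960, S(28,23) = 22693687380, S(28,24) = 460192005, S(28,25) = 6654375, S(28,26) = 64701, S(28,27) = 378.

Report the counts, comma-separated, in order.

@29  (29,23):22693687380·23+825906183960→1347860993700, (29,24):460192005·24+22693687380→33738295500, (29,25):6654375·25+460192005→626551380, (29,26):64701·26+6654375→8336601, (29,27):378·27+64701→74907
@30  (30,24):33738295500·24+1347860993700→2157580085700, (30,25):626551380·25+33738295500→49402080000, (30,26):8336601·26+626551380→843303006, (30,27):74907·27+8336601→10359090
Read S(30,24) = 2157580085700, S(30,25) = 49402080000, S(30,26) = 843303006, S(30,27) = 10359090.

2157580085700, 49402080000, 843303006, 10359090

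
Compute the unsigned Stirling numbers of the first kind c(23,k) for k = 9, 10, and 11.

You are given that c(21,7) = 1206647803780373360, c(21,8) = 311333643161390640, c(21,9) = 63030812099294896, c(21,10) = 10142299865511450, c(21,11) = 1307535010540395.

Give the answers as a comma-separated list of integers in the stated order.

43714229649594412832, 7707401101297361068, 1103230881185949736

[22] T[22,8]:21*311333643161390640+1206647803780373360=7744654310169576800 · T[22,9]:21*63030812099294896+311333643161390640=1634980697246583456 · T[22,10]:21*10142299865511450+63030812099294896=276019109275035346 · T[22,11]:21*1307535010540395+10142299865511450=37600535086859745
[23] T[23,9]:22*1634980697246583456+7744654310169576800=43714229649594412832 · T[23,10]:22*276019109275035346+1634980697246583456=7707401101297361068 · T[23,11]:22*37600535086859745+276019109275035346=1103230881185949736
Read c(23,9) = 43714229649594412832, c(23,10) = 7707401101297361068, c(23,11) = 1103230881185949736.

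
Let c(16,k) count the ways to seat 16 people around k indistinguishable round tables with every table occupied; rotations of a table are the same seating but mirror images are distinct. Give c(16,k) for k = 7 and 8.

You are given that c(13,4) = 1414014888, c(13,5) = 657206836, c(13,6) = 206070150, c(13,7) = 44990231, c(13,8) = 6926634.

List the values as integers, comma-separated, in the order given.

272803210680, 54631129553

row 14: T[14][5]=13·657206836+1414014888=9957703756  T[14][6]=13·206070150+657206836=3336118786  T[14][7]=13·44990231+206070150=790943153  T[14][8]=13·6926634+44990231=135036473
row 15: T[15][6]=14·3336118786+9957703756=56663366760  T[15][7]=14·790943153+3336118786=14409322928  T[15][8]=14·135036473+790943153=2681453775
row 16: T[16][7]=15·14409322928+56663366760=272803210680  T[16][8]=15·2681453775+14409322928=54631129553
Read c(16,7) = 272803210680, c(16,8) = 54631129553.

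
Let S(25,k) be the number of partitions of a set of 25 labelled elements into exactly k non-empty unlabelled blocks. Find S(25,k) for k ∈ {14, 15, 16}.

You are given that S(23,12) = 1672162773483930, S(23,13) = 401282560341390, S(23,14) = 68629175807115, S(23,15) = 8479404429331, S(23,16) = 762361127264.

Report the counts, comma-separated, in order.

25958110360896000, 4299394655347200, 526655161695960

@24  (24,13):401282560341390·13+1672162773483930→6888836057922000, (24,14):68629175807115·14+401282560341390→1362091021641000, (24,15):8479404429331·15+68629175807115→195820242247080, (24,16):762361127264·16+8479404429331→20677182465555
@25  (25,14):1362091021641000·14+6888836057922000→25958110360896000, (25,15):195820242247080·15+1362091021641000→4299394655347200, (25,16):20677182465555·16+195820242247080→526655161695960
Read S(25,14) = 25958110360896000, S(25,15) = 4299394655347200, S(25,16) = 526655161695960.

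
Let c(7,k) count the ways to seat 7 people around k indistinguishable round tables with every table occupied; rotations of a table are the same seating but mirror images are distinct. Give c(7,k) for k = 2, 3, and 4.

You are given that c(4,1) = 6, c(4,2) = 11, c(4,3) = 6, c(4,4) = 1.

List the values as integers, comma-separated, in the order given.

1764, 1624, 735

r5: T_5,1=4×6+0=24; T_5,2=4×11+6=50; T_5,3=4×6+11=35; T_5,4=4×1+6=10
r6: T_6,1=5×24+0=120; T_6,2=5×50+24=274; T_6,3=5×35+50=225; T_6,4=5×10+35=85
r7: T_7,2=6×274+120=1764; T_7,3=6×225+274=1624; T_7,4=6×85+225=735
Read c(7,2) = 1764, c(7,3) = 1624, c(7,4) = 735.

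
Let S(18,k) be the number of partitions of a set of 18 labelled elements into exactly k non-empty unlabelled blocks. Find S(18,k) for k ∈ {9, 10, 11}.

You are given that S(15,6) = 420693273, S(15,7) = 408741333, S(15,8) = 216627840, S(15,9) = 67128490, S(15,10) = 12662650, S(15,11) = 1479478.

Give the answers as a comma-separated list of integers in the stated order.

106175395755, 37112163803, 8391004908

[16] T[16,7]:7*408741333+420693273=3281882604 · T[16,8]:8*216627840+408741333=2141764053 · T[16,9]:9*67128490+216627840=820784250 · T[16,10]:10*12662650+67128490=193754990 · T[16,11]:11*1479478+12662650=28936908
[17] T[17,8]:8*2141764053+3281882604=20415995028 · T[17,9]:9*820784250+2141764053=9528822303 · T[17,10]:10*193754990+820784250=2758334150 · T[17,11]:11*28936908+193754990=512060978
[18] T[18,9]:9*9528822303+20415995028=106175395755 · T[18,10]:10*2758334150+9528822303=37112163803 · T[18,11]:11*512060978+2758334150=8391004908
Read S(18,9) = 106175395755, S(18,10) = 37112163803, S(18,11) = 8391004908.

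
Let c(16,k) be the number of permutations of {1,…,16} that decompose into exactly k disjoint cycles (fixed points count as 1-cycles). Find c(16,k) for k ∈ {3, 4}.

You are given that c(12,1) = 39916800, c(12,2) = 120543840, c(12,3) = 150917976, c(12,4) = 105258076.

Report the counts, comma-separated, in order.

6165817614720, 5056995703824

row 13: T[13][1]=12·39916800+0=479001600  T[13][2]=12·120543840+39916800=1486442880  T[13][3]=12·150917976+120543840=1931559552  T[13][4]=12·105258076+150917976=1414014888
row 14: T[14][1]=13·479001600+0=6227020800  T[14][2]=13·1486442880+479001600=19802759040  T[14][3]=13·1931559552+1486442880=26596717056  T[14][4]=13·1414014888+1931559552=20313753096
row 15: T[15][2]=14·19802759040+6227020800=283465647360  T[15][3]=14·26596717056+19802759040=392156797824  T[15][4]=14·20313753096+26596717056=310989260400
row 16: T[16][3]=15·392156797824+283465647360=6165817614720  T[16][4]=15·310989260400+392156797824=5056995703824
Read c(16,3) = 6165817614720, c(16,4) = 5056995703824.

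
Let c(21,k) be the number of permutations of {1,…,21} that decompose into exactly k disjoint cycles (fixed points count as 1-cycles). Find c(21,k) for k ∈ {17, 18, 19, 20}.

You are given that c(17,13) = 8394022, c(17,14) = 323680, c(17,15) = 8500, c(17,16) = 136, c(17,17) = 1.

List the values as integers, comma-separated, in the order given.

53327946, 1256850, 20615, 210

row 18: T[18][14]=17·323680+8394022=13896582  T[18][15]=17·8500+323680=468180  T[18][16]=17·136+8500=10812  T[18][17]=17·1+136=153  T[18][18]=17·0+1=1
row 19: T[19][15]=18·468180+13896582=22323822  T[19][16]=18·10812+468180=662796  T[19][17]=18·153+10812=13566  T[19][18]=18·1+153=171  T[19][19]=18·0+1=1
row 20: T[20][16]=19·662796+22323822=34916946  T[20][17]=19·13566+662796=920550  T[20][18]=19·171+13566=16815  T[20][19]=19·1+171=190  T[20][20]=19·0+1=1
row 21: T[21][17]=20·920550+34916946=53327946  T[21][18]=20·16815+920550=1256850  T[21][19]=20·190+16815=20615  T[21][20]=20·1+190=210
Read c(21,17) = 53327946, c(21,18) = 1256850, c(21,19) = 20615, c(21,20) = 210.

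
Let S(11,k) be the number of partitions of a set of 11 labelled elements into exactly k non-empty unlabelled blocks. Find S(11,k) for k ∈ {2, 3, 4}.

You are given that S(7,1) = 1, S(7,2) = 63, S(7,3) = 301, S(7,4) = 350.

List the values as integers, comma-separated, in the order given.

1023, 28501, 145750

@8  (8,1):1·1+0→1, (8,2):63·2+1→127, (8,3):301·3+63→966, (8,4):350·4+301→1701
@9  (9,1):1·1+0→1, (9,2):127·2+1→255, (9,3):966·3+127→3025, (9,4):1701·4+966→7770
@10  (10,1):1·1+0→1, (10,2):255·2+1→511, (10,3):3025·3+255→9330, (10,4):7770·4+3025→34105
@11  (11,2):511·2+1→1023, (11,3):9330·3+511→28501, (11,4):34105·4+9330→145750
Read S(11,2) = 1023, S(11,3) = 28501, S(11,4) = 145750.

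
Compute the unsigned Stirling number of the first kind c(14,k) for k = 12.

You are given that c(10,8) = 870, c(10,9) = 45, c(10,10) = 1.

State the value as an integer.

[11] T[11,9]:10*45+870=1320 · T[11,10]:10*1+45=55 · T[11,11]:10*0+1=1
[12] T[12,10]:11*55+1320=1925 · T[12,11]:11*1+55=66 · T[12,12]:11*0+1=1
[13] T[13,11]:12*66+1925=2717 · T[13,12]:12*1+66=78
[14] T[14,12]:13*78+2717=3731
Read c(14,12) = 3731.

3731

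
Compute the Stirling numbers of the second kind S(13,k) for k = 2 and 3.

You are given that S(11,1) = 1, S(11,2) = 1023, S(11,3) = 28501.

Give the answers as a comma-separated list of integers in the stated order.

@12  (12,1):1·1+0→1, (12,2):1023·2+1→2047, (12,3):28501·3+1023→86526
@13  (13,2):2047·2+1→4095, (13,3):86526·3+2047→261625
Read S(13,2) = 4095, S(13,3) = 261625.

4095, 261625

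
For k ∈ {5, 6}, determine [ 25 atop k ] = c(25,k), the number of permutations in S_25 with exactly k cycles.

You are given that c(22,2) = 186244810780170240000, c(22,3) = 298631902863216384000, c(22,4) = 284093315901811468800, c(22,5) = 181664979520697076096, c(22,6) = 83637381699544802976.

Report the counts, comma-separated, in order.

2677503356427960382362624, 1323714091579185857760000

[23] T[23,3]:22*298631902863216384000+186244810780170240000=6756146673770930688000 · T[23,4]:22*284093315901811468800+298631902863216384000=6548684852703068697600 · T[23,5]:22*181664979520697076096+284093315901811468800=4280722865357147142912 · T[23,6]:22*83637381699544802976+181664979520697076096=2021687376910682741568
[24] T[24,4]:23*6548684852703068697600+6756146673770930688000=157375898285941510732800 · T[24,5]:23*4280722865357147142912+6548684852703068697600=105005310755917452984576 · T[24,6]:23*2021687376910682741568+4280722865357147142912=50779532534302850198976
[25] T[25,5]:24*105005310755917452984576+157375898285941510732800=2677503356427960382362624 · T[25,6]:24*50779532534302850198976+105005310755917452984576=1323714091579185857760000
Read c(25,5) = 2677503356427960382362624, c(25,6) = 1323714091579185857760000.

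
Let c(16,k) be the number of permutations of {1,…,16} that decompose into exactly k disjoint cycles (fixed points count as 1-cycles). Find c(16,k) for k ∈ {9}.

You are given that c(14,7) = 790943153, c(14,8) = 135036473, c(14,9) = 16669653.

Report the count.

8207628000

[15] T[15,8]:14*135036473+790943153=2681453775 · T[15,9]:14*16669653+135036473=368411615
[16] T[16,9]:15*368411615+2681453775=8207628000
Read c(16,9) = 8207628000.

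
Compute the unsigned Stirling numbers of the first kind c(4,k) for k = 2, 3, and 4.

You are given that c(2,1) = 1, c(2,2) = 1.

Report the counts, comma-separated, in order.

r3: T_3,1=2×1+0=2; T_3,2=2×1+1=3; T_3,3=2×0+1=1
r4: T_4,2=3×3+2=11; T_4,3=3×1+3=6; T_4,4=3×0+1=1
Read c(4,2) = 11, c(4,3) = 6, c(4,4) = 1.

11, 6, 1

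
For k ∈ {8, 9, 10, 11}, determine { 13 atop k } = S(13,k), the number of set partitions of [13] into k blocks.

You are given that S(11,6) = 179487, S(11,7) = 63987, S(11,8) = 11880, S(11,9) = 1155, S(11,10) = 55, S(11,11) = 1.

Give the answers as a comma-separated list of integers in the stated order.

@12  (12,7):63987·7+179487→627396, (12,8):11880·8+63987→159027, (12,9):1155·9+11880→22275, (12,10):55·10+1155→1705, (12,11):1·11+55→66
@13  (13,8):159027·8+627396→1899612, (13,9):22275·9+159027→359502, (13,10):1705·10+22275→39325, (13,11):66·11+1705→2431
Read S(13,8) = 1899612, S(13,9) = 359502, S(13,10) = 39325, S(13,11) = 2431.

1899612, 359502, 39325, 2431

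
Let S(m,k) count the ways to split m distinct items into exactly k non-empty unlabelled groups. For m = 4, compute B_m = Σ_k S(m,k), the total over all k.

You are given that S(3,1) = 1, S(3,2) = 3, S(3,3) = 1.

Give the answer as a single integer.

i=4: T(4,1)=0+1·1=1 | T(4,2)=1+2·3=7 | T(4,3)=3+3·1=6 | T(4,4)=1+4·0=1
B_4 = ΣS(4,k) = 1+7+6+1 = 15

15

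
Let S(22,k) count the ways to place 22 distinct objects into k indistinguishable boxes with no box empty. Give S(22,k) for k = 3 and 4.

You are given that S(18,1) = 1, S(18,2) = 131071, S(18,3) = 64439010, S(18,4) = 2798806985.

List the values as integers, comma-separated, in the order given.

5228079450, 727778623825

[19] T[19,1]:1*1+0=1 · T[19,2]:2*131071+1=262143 · T[19,3]:3*64439010+131071=193448101 · T[19,4]:4*2798806985+64439010=11259666950
[20] T[20,1]:1*1+0=1 · T[20,2]:2*262143+1=524287 · T[20,3]:3*193448101+262143=580606446 · T[20,4]:4*11259666950+193448101=45232115901
[21] T[21,2]:2*524287+1=1048575 · T[21,3]:3*580606446+524287=1742343625 · T[21,4]:4*45232115901+580606446=181509070050
[22] T[22,3]:3*1742343625+1048575=5228079450 · T[22,4]:4*181509070050+1742343625=727778623825
Read S(22,3) = 5228079450, S(22,4) = 727778623825.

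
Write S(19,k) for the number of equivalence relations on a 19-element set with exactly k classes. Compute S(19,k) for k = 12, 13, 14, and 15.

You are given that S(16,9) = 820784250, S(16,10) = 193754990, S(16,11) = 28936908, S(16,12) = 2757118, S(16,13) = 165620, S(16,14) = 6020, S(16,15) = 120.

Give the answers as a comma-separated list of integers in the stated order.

23466951300, 2892439160, 243577530, 13916778

r17: T_17,10=10×193754990+820784250=2758334150; T_17,11=11×28936908+193754990=512060978; T_17,12=12×2757118+28936908=62022324; T_17,13=13×165620+2757118=4910178; T_17,14=14×6020+165620=249900; T_17,15=15×120+6020=7820
r18: T_18,11=11×512060978+2758334150=8391004908; T_18,12=12×62022324+512060978=1256328866; T_18,13=13×4910178+62022324=125854638; T_18,14=14×249900+4910178=8408778; T_18,15=15×7820+249900=367200
r19: T_19,12=12×1256328866+8391004908=23466951300; T_19,13=13×125854638+1256328866=2892439160; T_19,14=14×8408778+125854638=243577530; T_19,15=15×367200+8408778=13916778
Read S(19,12) = 23466951300, S(19,13) = 2892439160, S(19,14) = 243577530, S(19,15) = 13916778.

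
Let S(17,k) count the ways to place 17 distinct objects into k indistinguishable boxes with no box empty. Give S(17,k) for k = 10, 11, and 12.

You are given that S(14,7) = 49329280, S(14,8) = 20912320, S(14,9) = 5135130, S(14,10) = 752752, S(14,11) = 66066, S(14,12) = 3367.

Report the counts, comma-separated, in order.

r15: T_15,8=8×20912320+49329280=216627840; T_15,9=9×5135130+20912320=67128490; T_15,10=10×752752+5135130=12662650; T_15,11=11×66066+752752=1479478; T_15,12=12×3367+66066=106470
r16: T_16,9=9×67128490+216627840=820784250; T_16,10=10×12662650+67128490=193754990; T_16,11=11×1479478+12662650=28936908; T_16,12=12×106470+1479478=2757118
r17: T_17,10=10×193754990+820784250=2758334150; T_17,11=11×28936908+193754990=512060978; T_17,12=12×2757118+28936908=62022324
Read S(17,10) = 2758334150, S(17,11) = 512060978, S(17,12) = 62022324.

2758334150, 512060978, 62022324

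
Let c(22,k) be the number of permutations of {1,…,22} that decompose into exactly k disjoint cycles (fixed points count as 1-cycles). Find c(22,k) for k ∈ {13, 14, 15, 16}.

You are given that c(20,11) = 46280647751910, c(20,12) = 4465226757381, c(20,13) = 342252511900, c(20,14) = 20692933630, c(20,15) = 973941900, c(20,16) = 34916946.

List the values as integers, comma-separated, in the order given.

i=21: T(21,12)=46280647751910+20·4465226757381=135585182899530 | T(21,13)=4465226757381+20·342252511900=11310276995381 | T(21,14)=342252511900+20·20692933630=756111184500 | T(21,15)=20692933630+20·973941900=40171771630 | T(21,16)=973941900+20·34916946=1672280820
i=22: T(22,13)=135585182899530+21·11310276995381=373100999802531 | T(22,14)=11310276995381+21·756111184500=27188611869881 | T(22,15)=756111184500+21·40171771630=1599718388730 | T(22,16)=40171771630+21·1672280820=75289668850
Read c(22,13) = 373100999802531, c(22,14) = 27188611869881, c(22,15) = 1599718388730, c(22,16) = 75289668850.

373100999802531, 27188611869881, 1599718388730, 75289668850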